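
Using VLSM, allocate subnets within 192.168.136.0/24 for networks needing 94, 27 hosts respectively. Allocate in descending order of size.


94 hosts -> /25 (126 usable): 192.168.136.0/25
27 hosts -> /27 (30 usable): 192.168.136.128/27
Allocation: 192.168.136.0/25 (94 hosts, 126 usable); 192.168.136.128/27 (27 hosts, 30 usable)


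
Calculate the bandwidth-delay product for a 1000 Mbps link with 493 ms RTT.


BDP = bandwidth * RTT
= 1000 Mbps * 493 ms
= 1000 * 1e6 * 493 / 1000 bits
= 493000000 bits
= 61625000 bytes
= 60180.6641 KB
BDP = 493000000 bits (61625000 bytes)


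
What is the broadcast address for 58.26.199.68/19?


Network: 58.26.192.0/19
Host bits = 13
Set all host bits to 1:
Broadcast: 58.26.223.255


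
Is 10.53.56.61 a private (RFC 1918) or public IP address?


RFC 1918 private ranges:
  10.0.0.0/8 (10.0.0.0 - 10.255.255.255)
  172.16.0.0/12 (172.16.0.0 - 172.31.255.255)
  192.168.0.0/16 (192.168.0.0 - 192.168.255.255)
Private (in 10.0.0.0/8)


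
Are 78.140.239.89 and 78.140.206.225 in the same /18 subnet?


Mask: 255.255.192.0
78.140.239.89 AND mask = 78.140.192.0
78.140.206.225 AND mask = 78.140.192.0
Yes, same subnet (78.140.192.0)


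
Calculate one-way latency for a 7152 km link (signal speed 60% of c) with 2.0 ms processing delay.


Speed = 0.6 * 3e5 km/s = 180000 km/s
Propagation delay = 7152 / 180000 = 0.0397 s = 39.7333 ms
Processing delay = 2.0 ms
Total one-way latency = 41.7333 ms


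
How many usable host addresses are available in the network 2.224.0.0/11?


Host bits = 32 - 11 = 21
Total addresses = 2^21 = 2097152
Usable = total - 2 (network and broadcast)
Usable hosts: 2097150


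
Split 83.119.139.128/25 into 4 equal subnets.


New prefix = 25 + 2 = 27
Each subnet has 32 addresses
  83.119.139.128/27
  83.119.139.160/27
  83.119.139.192/27
  83.119.139.224/27
Subnets: 83.119.139.128/27, 83.119.139.160/27, 83.119.139.192/27, 83.119.139.224/27


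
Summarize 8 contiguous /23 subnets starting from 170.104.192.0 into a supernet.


Original prefix: /23
Number of subnets: 8 = 2^3
New prefix = 23 - 3 = 20
Supernet: 170.104.192.0/20


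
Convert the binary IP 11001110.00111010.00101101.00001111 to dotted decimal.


11001110 = 206
00111010 = 58
00101101 = 45
00001111 = 15
IP: 206.58.45.15


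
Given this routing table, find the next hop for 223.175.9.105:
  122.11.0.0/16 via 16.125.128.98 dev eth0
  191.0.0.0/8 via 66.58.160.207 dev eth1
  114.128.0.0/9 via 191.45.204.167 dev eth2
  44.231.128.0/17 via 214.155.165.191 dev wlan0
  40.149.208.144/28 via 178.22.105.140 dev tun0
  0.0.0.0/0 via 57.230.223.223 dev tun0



Longest prefix match for 223.175.9.105:
  /16 122.11.0.0: no
  /8 191.0.0.0: no
  /9 114.128.0.0: no
  /17 44.231.128.0: no
  /28 40.149.208.144: no
  /0 0.0.0.0: MATCH
Selected: next-hop 57.230.223.223 via tun0 (matched /0)


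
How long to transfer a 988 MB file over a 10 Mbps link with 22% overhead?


Effective throughput = 10 * (1 - 22/100) = 7.8 Mbps
File size in Mb = 988 * 8 = 7904 Mb
Time = 7904 / 7.8
Time = 1013.3333 seconds


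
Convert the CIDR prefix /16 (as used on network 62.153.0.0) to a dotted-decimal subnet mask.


/16 means 16 network bits, 16 host bits
Binary: 11111111111111110000000000000000
Mask: 255.255.0.0


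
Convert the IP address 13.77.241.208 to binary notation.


13 = 00001101
77 = 01001101
241 = 11110001
208 = 11010000
Binary: 00001101.01001101.11110001.11010000


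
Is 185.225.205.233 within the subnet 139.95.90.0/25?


Subnet network: 139.95.90.0
Test IP AND mask: 185.225.205.128
No, 185.225.205.233 is not in 139.95.90.0/25


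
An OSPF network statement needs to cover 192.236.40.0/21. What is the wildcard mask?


Subnet mask: 255.255.248.0
Wildcard = 255.255.255.255 - subnet mask
255 - 255 = 0
255 - 255 = 0
255 - 248 = 7
255 - 0 = 255
Wildcard: 0.0.7.255


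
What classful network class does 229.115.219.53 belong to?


First octet: 229
Binary: 11100101
1110xxxx -> Class D (224-239)
Class D (multicast), default mask N/A


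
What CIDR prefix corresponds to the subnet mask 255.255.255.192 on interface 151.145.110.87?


Binary: 11111111.11111111.11111111.11000000
Count leading 1s
Prefix: /26


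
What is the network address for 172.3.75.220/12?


IP:   10101100.00000011.01001011.11011100
Mask: 11111111.11110000.00000000.00000000
AND operation:
Net:  10101100.00000000.00000000.00000000
Network: 172.0.0.0/12


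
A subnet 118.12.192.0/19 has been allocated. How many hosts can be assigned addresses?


Host bits = 32 - 19 = 13
Total addresses = 2^13 = 8192
Usable = total - 2 (network and broadcast)
Usable hosts: 8190


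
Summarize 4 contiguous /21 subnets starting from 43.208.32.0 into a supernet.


Original prefix: /21
Number of subnets: 4 = 2^2
New prefix = 21 - 2 = 19
Supernet: 43.208.32.0/19


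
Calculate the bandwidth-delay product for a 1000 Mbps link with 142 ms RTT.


BDP = bandwidth * RTT
= 1000 Mbps * 142 ms
= 1000 * 1e6 * 142 / 1000 bits
= 142000000 bits
= 17750000 bytes
= 17333.9844 KB
BDP = 142000000 bits (17750000 bytes)


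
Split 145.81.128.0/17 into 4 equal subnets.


New prefix = 17 + 2 = 19
Each subnet has 8192 addresses
  145.81.128.0/19
  145.81.160.0/19
  145.81.192.0/19
  145.81.224.0/19
Subnets: 145.81.128.0/19, 145.81.160.0/19, 145.81.192.0/19, 145.81.224.0/19


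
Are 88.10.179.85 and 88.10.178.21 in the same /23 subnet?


Mask: 255.255.254.0
88.10.179.85 AND mask = 88.10.178.0
88.10.178.21 AND mask = 88.10.178.0
Yes, same subnet (88.10.178.0)


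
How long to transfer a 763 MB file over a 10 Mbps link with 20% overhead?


Effective throughput = 10 * (1 - 20/100) = 8 Mbps
File size in Mb = 763 * 8 = 6104 Mb
Time = 6104 / 8
Time = 763 seconds


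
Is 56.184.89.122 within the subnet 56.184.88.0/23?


Subnet network: 56.184.88.0
Test IP AND mask: 56.184.88.0
Yes, 56.184.89.122 is in 56.184.88.0/23


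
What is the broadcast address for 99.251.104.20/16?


Network: 99.251.0.0/16
Host bits = 16
Set all host bits to 1:
Broadcast: 99.251.255.255


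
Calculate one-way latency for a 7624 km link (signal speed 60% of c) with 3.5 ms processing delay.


Speed = 0.6 * 3e5 km/s = 180000 km/s
Propagation delay = 7624 / 180000 = 0.0424 s = 42.3556 ms
Processing delay = 3.5 ms
Total one-way latency = 45.8556 ms


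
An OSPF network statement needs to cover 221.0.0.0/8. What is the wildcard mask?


Subnet mask: 255.0.0.0
Wildcard = 255.255.255.255 - subnet mask
255 - 255 = 0
255 - 0 = 255
255 - 0 = 255
255 - 0 = 255
Wildcard: 0.255.255.255


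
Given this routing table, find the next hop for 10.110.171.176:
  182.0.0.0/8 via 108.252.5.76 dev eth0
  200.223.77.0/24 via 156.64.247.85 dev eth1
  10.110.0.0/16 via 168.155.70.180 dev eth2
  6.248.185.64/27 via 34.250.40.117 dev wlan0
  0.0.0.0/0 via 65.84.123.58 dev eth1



Longest prefix match for 10.110.171.176:
  /8 182.0.0.0: no
  /24 200.223.77.0: no
  /16 10.110.0.0: MATCH
  /27 6.248.185.64: no
  /0 0.0.0.0: MATCH
Selected: next-hop 168.155.70.180 via eth2 (matched /16)


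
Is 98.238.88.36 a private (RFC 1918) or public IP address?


RFC 1918 private ranges:
  10.0.0.0/8 (10.0.0.0 - 10.255.255.255)
  172.16.0.0/12 (172.16.0.0 - 172.31.255.255)
  192.168.0.0/16 (192.168.0.0 - 192.168.255.255)
Public (not in any RFC 1918 range)


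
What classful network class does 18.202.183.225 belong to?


First octet: 18
Binary: 00010010
0xxxxxxx -> Class A (1-126)
Class A, default mask 255.0.0.0 (/8)


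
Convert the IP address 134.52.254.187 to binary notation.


134 = 10000110
52 = 00110100
254 = 11111110
187 = 10111011
Binary: 10000110.00110100.11111110.10111011


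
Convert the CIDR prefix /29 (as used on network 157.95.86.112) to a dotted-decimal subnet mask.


/29 means 29 network bits, 3 host bits
Binary: 11111111111111111111111111111000
Mask: 255.255.255.248


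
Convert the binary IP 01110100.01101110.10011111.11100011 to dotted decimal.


01110100 = 116
01101110 = 110
10011111 = 159
11100011 = 227
IP: 116.110.159.227


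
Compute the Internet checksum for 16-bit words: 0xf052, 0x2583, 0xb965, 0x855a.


Sum all words (with carry folding):
+ 0xf052 = 0xf052
+ 0x2583 = 0x15d6
+ 0xb965 = 0xcf3b
+ 0x855a = 0x5496
One's complement: ~0x5496
Checksum = 0xab69


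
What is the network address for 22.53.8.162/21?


IP:   00010110.00110101.00001000.10100010
Mask: 11111111.11111111.11111000.00000000
AND operation:
Net:  00010110.00110101.00001000.00000000
Network: 22.53.8.0/21


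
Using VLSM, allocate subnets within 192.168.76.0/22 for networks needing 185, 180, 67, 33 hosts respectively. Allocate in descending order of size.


185 hosts -> /24 (254 usable): 192.168.76.0/24
180 hosts -> /24 (254 usable): 192.168.77.0/24
67 hosts -> /25 (126 usable): 192.168.78.0/25
33 hosts -> /26 (62 usable): 192.168.78.128/26
Allocation: 192.168.76.0/24 (185 hosts, 254 usable); 192.168.77.0/24 (180 hosts, 254 usable); 192.168.78.0/25 (67 hosts, 126 usable); 192.168.78.128/26 (33 hosts, 62 usable)


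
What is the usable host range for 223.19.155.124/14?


Network: 223.16.0.0
Broadcast: 223.19.255.255
First usable = network + 1
Last usable = broadcast - 1
Range: 223.16.0.1 to 223.19.255.254


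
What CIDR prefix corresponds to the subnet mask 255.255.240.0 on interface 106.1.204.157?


Binary: 11111111.11111111.11110000.00000000
Count leading 1s
Prefix: /20


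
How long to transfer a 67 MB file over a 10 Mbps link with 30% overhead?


Effective throughput = 10 * (1 - 30/100) = 7 Mbps
File size in Mb = 67 * 8 = 536 Mb
Time = 536 / 7
Time = 76.5714 seconds


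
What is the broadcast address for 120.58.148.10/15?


Network: 120.58.0.0/15
Host bits = 17
Set all host bits to 1:
Broadcast: 120.59.255.255


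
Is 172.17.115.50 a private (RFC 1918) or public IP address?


RFC 1918 private ranges:
  10.0.0.0/8 (10.0.0.0 - 10.255.255.255)
  172.16.0.0/12 (172.16.0.0 - 172.31.255.255)
  192.168.0.0/16 (192.168.0.0 - 192.168.255.255)
Private (in 172.16.0.0/12)


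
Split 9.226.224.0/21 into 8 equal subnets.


New prefix = 21 + 3 = 24
Each subnet has 256 addresses
  9.226.224.0/24
  9.226.225.0/24
  9.226.226.0/24
  9.226.227.0/24
  9.226.228.0/24
  9.226.229.0/24
  9.226.230.0/24
  9.226.231.0/24
Subnets: 9.226.224.0/24, 9.226.225.0/24, 9.226.226.0/24, 9.226.227.0/24, 9.226.228.0/24, 9.226.229.0/24, 9.226.230.0/24, 9.226.231.0/24


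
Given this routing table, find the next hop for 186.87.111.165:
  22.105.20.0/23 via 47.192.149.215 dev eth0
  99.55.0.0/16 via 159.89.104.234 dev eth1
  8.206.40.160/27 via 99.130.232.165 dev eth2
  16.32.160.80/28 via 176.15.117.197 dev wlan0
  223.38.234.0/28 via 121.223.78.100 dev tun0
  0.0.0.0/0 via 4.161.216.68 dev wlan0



Longest prefix match for 186.87.111.165:
  /23 22.105.20.0: no
  /16 99.55.0.0: no
  /27 8.206.40.160: no
  /28 16.32.160.80: no
  /28 223.38.234.0: no
  /0 0.0.0.0: MATCH
Selected: next-hop 4.161.216.68 via wlan0 (matched /0)


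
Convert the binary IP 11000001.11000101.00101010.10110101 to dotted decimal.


11000001 = 193
11000101 = 197
00101010 = 42
10110101 = 181
IP: 193.197.42.181


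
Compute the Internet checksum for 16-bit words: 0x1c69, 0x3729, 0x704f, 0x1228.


Sum all words (with carry folding):
+ 0x1c69 = 0x1c69
+ 0x3729 = 0x5392
+ 0x704f = 0xc3e1
+ 0x1228 = 0xd609
One's complement: ~0xd609
Checksum = 0x29f6


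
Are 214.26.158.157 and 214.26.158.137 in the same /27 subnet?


Mask: 255.255.255.224
214.26.158.157 AND mask = 214.26.158.128
214.26.158.137 AND mask = 214.26.158.128
Yes, same subnet (214.26.158.128)


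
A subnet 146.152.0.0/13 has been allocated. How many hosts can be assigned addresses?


Host bits = 32 - 13 = 19
Total addresses = 2^19 = 524288
Usable = total - 2 (network and broadcast)
Usable hosts: 524286


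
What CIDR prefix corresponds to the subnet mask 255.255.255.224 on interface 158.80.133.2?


Binary: 11111111.11111111.11111111.11100000
Count leading 1s
Prefix: /27


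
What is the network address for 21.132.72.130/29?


IP:   00010101.10000100.01001000.10000010
Mask: 11111111.11111111.11111111.11111000
AND operation:
Net:  00010101.10000100.01001000.10000000
Network: 21.132.72.128/29


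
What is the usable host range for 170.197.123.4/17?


Network: 170.197.0.0
Broadcast: 170.197.127.255
First usable = network + 1
Last usable = broadcast - 1
Range: 170.197.0.1 to 170.197.127.254


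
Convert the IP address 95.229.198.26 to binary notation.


95 = 01011111
229 = 11100101
198 = 11000110
26 = 00011010
Binary: 01011111.11100101.11000110.00011010


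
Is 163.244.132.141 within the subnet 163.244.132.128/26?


Subnet network: 163.244.132.128
Test IP AND mask: 163.244.132.128
Yes, 163.244.132.141 is in 163.244.132.128/26


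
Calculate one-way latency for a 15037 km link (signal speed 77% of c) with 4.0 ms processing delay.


Speed = 0.77 * 3e5 km/s = 231000 km/s
Propagation delay = 15037 / 231000 = 0.0651 s = 65.0952 ms
Processing delay = 4.0 ms
Total one-way latency = 69.0952 ms


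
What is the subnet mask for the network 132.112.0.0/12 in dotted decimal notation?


/12 means 12 network bits, 20 host bits
Binary: 11111111111100000000000000000000
Mask: 255.240.0.0


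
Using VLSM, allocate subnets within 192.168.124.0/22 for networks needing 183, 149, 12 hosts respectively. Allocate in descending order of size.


183 hosts -> /24 (254 usable): 192.168.124.0/24
149 hosts -> /24 (254 usable): 192.168.125.0/24
12 hosts -> /28 (14 usable): 192.168.126.0/28
Allocation: 192.168.124.0/24 (183 hosts, 254 usable); 192.168.125.0/24 (149 hosts, 254 usable); 192.168.126.0/28 (12 hosts, 14 usable)


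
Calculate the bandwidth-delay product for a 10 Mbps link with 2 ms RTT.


BDP = bandwidth * RTT
= 10 Mbps * 2 ms
= 10 * 1e6 * 2 / 1000 bits
= 20000 bits
= 2500 bytes
= 2.4414 KB
BDP = 20000 bits (2500 bytes)


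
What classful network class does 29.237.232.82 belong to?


First octet: 29
Binary: 00011101
0xxxxxxx -> Class A (1-126)
Class A, default mask 255.0.0.0 (/8)


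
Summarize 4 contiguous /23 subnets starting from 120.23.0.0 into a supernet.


Original prefix: /23
Number of subnets: 4 = 2^2
New prefix = 23 - 2 = 21
Supernet: 120.23.0.0/21


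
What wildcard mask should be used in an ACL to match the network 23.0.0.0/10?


Subnet mask: 255.192.0.0
Wildcard = 255.255.255.255 - subnet mask
255 - 255 = 0
255 - 192 = 63
255 - 0 = 255
255 - 0 = 255
Wildcard: 0.63.255.255


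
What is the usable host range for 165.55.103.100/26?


Network: 165.55.103.64
Broadcast: 165.55.103.127
First usable = network + 1
Last usable = broadcast - 1
Range: 165.55.103.65 to 165.55.103.126


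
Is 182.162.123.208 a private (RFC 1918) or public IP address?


RFC 1918 private ranges:
  10.0.0.0/8 (10.0.0.0 - 10.255.255.255)
  172.16.0.0/12 (172.16.0.0 - 172.31.255.255)
  192.168.0.0/16 (192.168.0.0 - 192.168.255.255)
Public (not in any RFC 1918 range)


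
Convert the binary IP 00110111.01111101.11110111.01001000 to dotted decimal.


00110111 = 55
01111101 = 125
11110111 = 247
01001000 = 72
IP: 55.125.247.72


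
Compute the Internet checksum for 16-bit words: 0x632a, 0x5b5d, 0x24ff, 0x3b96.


Sum all words (with carry folding):
+ 0x632a = 0x632a
+ 0x5b5d = 0xbe87
+ 0x24ff = 0xe386
+ 0x3b96 = 0x1f1d
One's complement: ~0x1f1d
Checksum = 0xe0e2


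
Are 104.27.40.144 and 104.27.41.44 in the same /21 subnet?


Mask: 255.255.248.0
104.27.40.144 AND mask = 104.27.40.0
104.27.41.44 AND mask = 104.27.40.0
Yes, same subnet (104.27.40.0)


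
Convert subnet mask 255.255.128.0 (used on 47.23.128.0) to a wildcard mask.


Subnet mask: 255.255.128.0
Wildcard = 255.255.255.255 - subnet mask
255 - 255 = 0
255 - 255 = 0
255 - 128 = 127
255 - 0 = 255
Wildcard: 0.0.127.255


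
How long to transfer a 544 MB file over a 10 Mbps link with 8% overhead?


Effective throughput = 10 * (1 - 8/100) = 9.2 Mbps
File size in Mb = 544 * 8 = 4352 Mb
Time = 4352 / 9.2
Time = 473.0435 seconds


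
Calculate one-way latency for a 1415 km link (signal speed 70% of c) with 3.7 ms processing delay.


Speed = 0.7 * 3e5 km/s = 210000 km/s
Propagation delay = 1415 / 210000 = 0.0067 s = 6.7381 ms
Processing delay = 3.7 ms
Total one-way latency = 10.4381 ms


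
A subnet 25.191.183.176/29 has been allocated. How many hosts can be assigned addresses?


Host bits = 32 - 29 = 3
Total addresses = 2^3 = 8
Usable = total - 2 (network and broadcast)
Usable hosts: 6


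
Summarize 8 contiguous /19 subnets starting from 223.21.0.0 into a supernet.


Original prefix: /19
Number of subnets: 8 = 2^3
New prefix = 19 - 3 = 16
Supernet: 223.21.0.0/16


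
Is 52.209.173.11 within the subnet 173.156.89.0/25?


Subnet network: 173.156.89.0
Test IP AND mask: 52.209.173.0
No, 52.209.173.11 is not in 173.156.89.0/25


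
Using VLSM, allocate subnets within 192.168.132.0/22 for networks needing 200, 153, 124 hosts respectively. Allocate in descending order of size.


200 hosts -> /24 (254 usable): 192.168.132.0/24
153 hosts -> /24 (254 usable): 192.168.133.0/24
124 hosts -> /25 (126 usable): 192.168.134.0/25
Allocation: 192.168.132.0/24 (200 hosts, 254 usable); 192.168.133.0/24 (153 hosts, 254 usable); 192.168.134.0/25 (124 hosts, 126 usable)


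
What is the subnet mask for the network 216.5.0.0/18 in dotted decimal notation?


/18 means 18 network bits, 14 host bits
Binary: 11111111111111111100000000000000
Mask: 255.255.192.0


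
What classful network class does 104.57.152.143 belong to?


First octet: 104
Binary: 01101000
0xxxxxxx -> Class A (1-126)
Class A, default mask 255.0.0.0 (/8)


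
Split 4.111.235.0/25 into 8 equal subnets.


New prefix = 25 + 3 = 28
Each subnet has 16 addresses
  4.111.235.0/28
  4.111.235.16/28
  4.111.235.32/28
  4.111.235.48/28
  4.111.235.64/28
  4.111.235.80/28
  4.111.235.96/28
  4.111.235.112/28
Subnets: 4.111.235.0/28, 4.111.235.16/28, 4.111.235.32/28, 4.111.235.48/28, 4.111.235.64/28, 4.111.235.80/28, 4.111.235.96/28, 4.111.235.112/28


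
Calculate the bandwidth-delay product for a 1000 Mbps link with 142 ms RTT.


BDP = bandwidth * RTT
= 1000 Mbps * 142 ms
= 1000 * 1e6 * 142 / 1000 bits
= 142000000 bits
= 17750000 bytes
= 17333.9844 KB
BDP = 142000000 bits (17750000 bytes)


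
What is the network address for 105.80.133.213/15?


IP:   01101001.01010000.10000101.11010101
Mask: 11111111.11111110.00000000.00000000
AND operation:
Net:  01101001.01010000.00000000.00000000
Network: 105.80.0.0/15


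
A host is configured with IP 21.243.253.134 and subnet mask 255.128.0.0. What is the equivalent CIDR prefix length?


Binary: 11111111.10000000.00000000.00000000
Count leading 1s
Prefix: /9


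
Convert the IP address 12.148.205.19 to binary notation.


12 = 00001100
148 = 10010100
205 = 11001101
19 = 00010011
Binary: 00001100.10010100.11001101.00010011


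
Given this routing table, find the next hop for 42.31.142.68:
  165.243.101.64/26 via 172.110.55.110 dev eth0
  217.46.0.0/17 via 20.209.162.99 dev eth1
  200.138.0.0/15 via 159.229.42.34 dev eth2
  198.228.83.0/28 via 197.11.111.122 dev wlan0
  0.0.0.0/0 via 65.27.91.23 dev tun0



Longest prefix match for 42.31.142.68:
  /26 165.243.101.64: no
  /17 217.46.0.0: no
  /15 200.138.0.0: no
  /28 198.228.83.0: no
  /0 0.0.0.0: MATCH
Selected: next-hop 65.27.91.23 via tun0 (matched /0)


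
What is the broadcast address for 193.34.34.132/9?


Network: 193.0.0.0/9
Host bits = 23
Set all host bits to 1:
Broadcast: 193.127.255.255


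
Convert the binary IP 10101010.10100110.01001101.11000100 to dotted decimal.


10101010 = 170
10100110 = 166
01001101 = 77
11000100 = 196
IP: 170.166.77.196


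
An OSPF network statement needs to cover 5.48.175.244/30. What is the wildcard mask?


Subnet mask: 255.255.255.252
Wildcard = 255.255.255.255 - subnet mask
255 - 255 = 0
255 - 255 = 0
255 - 255 = 0
255 - 252 = 3
Wildcard: 0.0.0.3


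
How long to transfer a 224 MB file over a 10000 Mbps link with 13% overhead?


Effective throughput = 10000 * (1 - 13/100) = 8700 Mbps
File size in Mb = 224 * 8 = 1792 Mb
Time = 1792 / 8700
Time = 0.206 seconds


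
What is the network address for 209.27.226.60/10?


IP:   11010001.00011011.11100010.00111100
Mask: 11111111.11000000.00000000.00000000
AND operation:
Net:  11010001.00000000.00000000.00000000
Network: 209.0.0.0/10


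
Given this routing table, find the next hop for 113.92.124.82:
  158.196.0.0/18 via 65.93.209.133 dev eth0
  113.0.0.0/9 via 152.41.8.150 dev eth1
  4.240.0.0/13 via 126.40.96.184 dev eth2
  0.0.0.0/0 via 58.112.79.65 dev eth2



Longest prefix match for 113.92.124.82:
  /18 158.196.0.0: no
  /9 113.0.0.0: MATCH
  /13 4.240.0.0: no
  /0 0.0.0.0: MATCH
Selected: next-hop 152.41.8.150 via eth1 (matched /9)


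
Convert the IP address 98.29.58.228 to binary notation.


98 = 01100010
29 = 00011101
58 = 00111010
228 = 11100100
Binary: 01100010.00011101.00111010.11100100


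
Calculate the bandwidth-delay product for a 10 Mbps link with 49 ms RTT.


BDP = bandwidth * RTT
= 10 Mbps * 49 ms
= 10 * 1e6 * 49 / 1000 bits
= 490000 bits
= 61250 bytes
= 59.8145 KB
BDP = 490000 bits (61250 bytes)


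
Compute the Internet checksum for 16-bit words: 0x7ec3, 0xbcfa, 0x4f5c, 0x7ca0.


Sum all words (with carry folding):
+ 0x7ec3 = 0x7ec3
+ 0xbcfa = 0x3bbe
+ 0x4f5c = 0x8b1a
+ 0x7ca0 = 0x07bb
One's complement: ~0x07bb
Checksum = 0xf844


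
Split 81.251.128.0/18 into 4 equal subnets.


New prefix = 18 + 2 = 20
Each subnet has 4096 addresses
  81.251.128.0/20
  81.251.144.0/20
  81.251.160.0/20
  81.251.176.0/20
Subnets: 81.251.128.0/20, 81.251.144.0/20, 81.251.160.0/20, 81.251.176.0/20


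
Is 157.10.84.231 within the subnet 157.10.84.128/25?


Subnet network: 157.10.84.128
Test IP AND mask: 157.10.84.128
Yes, 157.10.84.231 is in 157.10.84.128/25


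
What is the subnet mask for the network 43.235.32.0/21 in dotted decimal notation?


/21 means 21 network bits, 11 host bits
Binary: 11111111111111111111100000000000
Mask: 255.255.248.0


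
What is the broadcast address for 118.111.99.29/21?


Network: 118.111.96.0/21
Host bits = 11
Set all host bits to 1:
Broadcast: 118.111.103.255


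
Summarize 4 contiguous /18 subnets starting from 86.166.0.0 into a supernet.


Original prefix: /18
Number of subnets: 4 = 2^2
New prefix = 18 - 2 = 16
Supernet: 86.166.0.0/16


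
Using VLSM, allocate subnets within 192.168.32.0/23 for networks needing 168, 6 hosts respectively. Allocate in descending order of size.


168 hosts -> /24 (254 usable): 192.168.32.0/24
6 hosts -> /29 (6 usable): 192.168.33.0/29
Allocation: 192.168.32.0/24 (168 hosts, 254 usable); 192.168.33.0/29 (6 hosts, 6 usable)


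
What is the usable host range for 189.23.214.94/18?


Network: 189.23.192.0
Broadcast: 189.23.255.255
First usable = network + 1
Last usable = broadcast - 1
Range: 189.23.192.1 to 189.23.255.254


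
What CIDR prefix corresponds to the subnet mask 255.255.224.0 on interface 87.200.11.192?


Binary: 11111111.11111111.11100000.00000000
Count leading 1s
Prefix: /19


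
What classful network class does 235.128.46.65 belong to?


First octet: 235
Binary: 11101011
1110xxxx -> Class D (224-239)
Class D (multicast), default mask N/A


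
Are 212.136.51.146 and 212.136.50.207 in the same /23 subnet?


Mask: 255.255.254.0
212.136.51.146 AND mask = 212.136.50.0
212.136.50.207 AND mask = 212.136.50.0
Yes, same subnet (212.136.50.0)


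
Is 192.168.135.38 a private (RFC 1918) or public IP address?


RFC 1918 private ranges:
  10.0.0.0/8 (10.0.0.0 - 10.255.255.255)
  172.16.0.0/12 (172.16.0.0 - 172.31.255.255)
  192.168.0.0/16 (192.168.0.0 - 192.168.255.255)
Private (in 192.168.0.0/16)


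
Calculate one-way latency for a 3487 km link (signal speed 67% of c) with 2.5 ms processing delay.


Speed = 0.67 * 3e5 km/s = 201000 km/s
Propagation delay = 3487 / 201000 = 0.0173 s = 17.3483 ms
Processing delay = 2.5 ms
Total one-way latency = 19.8483 ms


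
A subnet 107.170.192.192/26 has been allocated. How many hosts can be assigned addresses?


Host bits = 32 - 26 = 6
Total addresses = 2^6 = 64
Usable = total - 2 (network and broadcast)
Usable hosts: 62


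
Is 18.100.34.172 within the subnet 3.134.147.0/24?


Subnet network: 3.134.147.0
Test IP AND mask: 18.100.34.0
No, 18.100.34.172 is not in 3.134.147.0/24


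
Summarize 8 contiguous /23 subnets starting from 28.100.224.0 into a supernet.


Original prefix: /23
Number of subnets: 8 = 2^3
New prefix = 23 - 3 = 20
Supernet: 28.100.224.0/20


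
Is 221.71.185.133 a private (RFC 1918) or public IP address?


RFC 1918 private ranges:
  10.0.0.0/8 (10.0.0.0 - 10.255.255.255)
  172.16.0.0/12 (172.16.0.0 - 172.31.255.255)
  192.168.0.0/16 (192.168.0.0 - 192.168.255.255)
Public (not in any RFC 1918 range)


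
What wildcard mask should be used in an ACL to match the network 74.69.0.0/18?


Subnet mask: 255.255.192.0
Wildcard = 255.255.255.255 - subnet mask
255 - 255 = 0
255 - 255 = 0
255 - 192 = 63
255 - 0 = 255
Wildcard: 0.0.63.255


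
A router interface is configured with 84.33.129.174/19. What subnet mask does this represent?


/19 means 19 network bits, 13 host bits
Binary: 11111111111111111110000000000000
Mask: 255.255.224.0


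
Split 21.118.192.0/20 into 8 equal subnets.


New prefix = 20 + 3 = 23
Each subnet has 512 addresses
  21.118.192.0/23
  21.118.194.0/23
  21.118.196.0/23
  21.118.198.0/23
  21.118.200.0/23
  21.118.202.0/23
  21.118.204.0/23
  21.118.206.0/23
Subnets: 21.118.192.0/23, 21.118.194.0/23, 21.118.196.0/23, 21.118.198.0/23, 21.118.200.0/23, 21.118.202.0/23, 21.118.204.0/23, 21.118.206.0/23


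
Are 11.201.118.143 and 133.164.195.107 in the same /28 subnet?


Mask: 255.255.255.240
11.201.118.143 AND mask = 11.201.118.128
133.164.195.107 AND mask = 133.164.195.96
No, different subnets (11.201.118.128 vs 133.164.195.96)


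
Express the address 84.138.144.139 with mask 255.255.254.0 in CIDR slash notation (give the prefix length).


Binary: 11111111.11111111.11111110.00000000
Count leading 1s
Prefix: /23


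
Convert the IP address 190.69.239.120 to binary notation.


190 = 10111110
69 = 01000101
239 = 11101111
120 = 01111000
Binary: 10111110.01000101.11101111.01111000


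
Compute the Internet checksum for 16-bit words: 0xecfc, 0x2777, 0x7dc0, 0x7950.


Sum all words (with carry folding):
+ 0xecfc = 0xecfc
+ 0x2777 = 0x1474
+ 0x7dc0 = 0x9234
+ 0x7950 = 0x0b85
One's complement: ~0x0b85
Checksum = 0xf47a


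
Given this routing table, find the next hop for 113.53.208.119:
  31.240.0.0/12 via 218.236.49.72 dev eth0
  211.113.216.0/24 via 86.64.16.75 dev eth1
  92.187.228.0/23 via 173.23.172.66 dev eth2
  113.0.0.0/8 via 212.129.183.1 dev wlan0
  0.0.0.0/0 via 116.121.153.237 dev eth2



Longest prefix match for 113.53.208.119:
  /12 31.240.0.0: no
  /24 211.113.216.0: no
  /23 92.187.228.0: no
  /8 113.0.0.0: MATCH
  /0 0.0.0.0: MATCH
Selected: next-hop 212.129.183.1 via wlan0 (matched /8)


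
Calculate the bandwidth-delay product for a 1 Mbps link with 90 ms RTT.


BDP = bandwidth * RTT
= 1 Mbps * 90 ms
= 1 * 1e6 * 90 / 1000 bits
= 90000 bits
= 11250 bytes
= 10.9863 KB
BDP = 90000 bits (11250 bytes)


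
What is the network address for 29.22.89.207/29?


IP:   00011101.00010110.01011001.11001111
Mask: 11111111.11111111.11111111.11111000
AND operation:
Net:  00011101.00010110.01011001.11001000
Network: 29.22.89.200/29


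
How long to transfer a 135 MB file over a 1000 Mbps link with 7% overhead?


Effective throughput = 1000 * (1 - 7/100) = 930.0 Mbps
File size in Mb = 135 * 8 = 1080 Mb
Time = 1080 / 930.0
Time = 1.1613 seconds


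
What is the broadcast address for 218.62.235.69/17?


Network: 218.62.128.0/17
Host bits = 15
Set all host bits to 1:
Broadcast: 218.62.255.255


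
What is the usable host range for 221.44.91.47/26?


Network: 221.44.91.0
Broadcast: 221.44.91.63
First usable = network + 1
Last usable = broadcast - 1
Range: 221.44.91.1 to 221.44.91.62


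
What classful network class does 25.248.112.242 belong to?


First octet: 25
Binary: 00011001
0xxxxxxx -> Class A (1-126)
Class A, default mask 255.0.0.0 (/8)


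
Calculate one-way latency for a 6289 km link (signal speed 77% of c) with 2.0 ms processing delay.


Speed = 0.77 * 3e5 km/s = 231000 km/s
Propagation delay = 6289 / 231000 = 0.0272 s = 27.2251 ms
Processing delay = 2.0 ms
Total one-way latency = 29.2251 ms


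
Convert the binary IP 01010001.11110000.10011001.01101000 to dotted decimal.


01010001 = 81
11110000 = 240
10011001 = 153
01101000 = 104
IP: 81.240.153.104


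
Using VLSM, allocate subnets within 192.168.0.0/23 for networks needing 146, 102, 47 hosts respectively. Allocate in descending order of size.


146 hosts -> /24 (254 usable): 192.168.0.0/24
102 hosts -> /25 (126 usable): 192.168.1.0/25
47 hosts -> /26 (62 usable): 192.168.1.128/26
Allocation: 192.168.0.0/24 (146 hosts, 254 usable); 192.168.1.0/25 (102 hosts, 126 usable); 192.168.1.128/26 (47 hosts, 62 usable)


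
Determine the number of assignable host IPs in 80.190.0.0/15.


Host bits = 32 - 15 = 17
Total addresses = 2^17 = 131072
Usable = total - 2 (network and broadcast)
Usable hosts: 131070


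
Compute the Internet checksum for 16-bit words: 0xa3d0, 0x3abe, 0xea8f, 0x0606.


Sum all words (with carry folding):
+ 0xa3d0 = 0xa3d0
+ 0x3abe = 0xde8e
+ 0xea8f = 0xc91e
+ 0x0606 = 0xcf24
One's complement: ~0xcf24
Checksum = 0x30db


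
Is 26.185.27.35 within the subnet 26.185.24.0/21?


Subnet network: 26.185.24.0
Test IP AND mask: 26.185.24.0
Yes, 26.185.27.35 is in 26.185.24.0/21


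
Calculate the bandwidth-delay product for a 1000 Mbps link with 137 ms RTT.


BDP = bandwidth * RTT
= 1000 Mbps * 137 ms
= 1000 * 1e6 * 137 / 1000 bits
= 137000000 bits
= 17125000 bytes
= 16723.6328 KB
BDP = 137000000 bits (17125000 bytes)


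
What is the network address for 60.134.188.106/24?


IP:   00111100.10000110.10111100.01101010
Mask: 11111111.11111111.11111111.00000000
AND operation:
Net:  00111100.10000110.10111100.00000000
Network: 60.134.188.0/24


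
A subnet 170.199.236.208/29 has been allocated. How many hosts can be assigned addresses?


Host bits = 32 - 29 = 3
Total addresses = 2^3 = 8
Usable = total - 2 (network and broadcast)
Usable hosts: 6


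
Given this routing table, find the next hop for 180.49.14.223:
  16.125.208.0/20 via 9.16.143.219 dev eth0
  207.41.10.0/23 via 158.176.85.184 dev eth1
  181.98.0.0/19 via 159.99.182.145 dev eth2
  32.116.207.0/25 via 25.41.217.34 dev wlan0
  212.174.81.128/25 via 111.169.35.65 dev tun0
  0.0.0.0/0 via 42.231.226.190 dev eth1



Longest prefix match for 180.49.14.223:
  /20 16.125.208.0: no
  /23 207.41.10.0: no
  /19 181.98.0.0: no
  /25 32.116.207.0: no
  /25 212.174.81.128: no
  /0 0.0.0.0: MATCH
Selected: next-hop 42.231.226.190 via eth1 (matched /0)


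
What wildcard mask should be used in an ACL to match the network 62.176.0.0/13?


Subnet mask: 255.248.0.0
Wildcard = 255.255.255.255 - subnet mask
255 - 255 = 0
255 - 248 = 7
255 - 0 = 255
255 - 0 = 255
Wildcard: 0.7.255.255


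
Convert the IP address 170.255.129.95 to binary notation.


170 = 10101010
255 = 11111111
129 = 10000001
95 = 01011111
Binary: 10101010.11111111.10000001.01011111


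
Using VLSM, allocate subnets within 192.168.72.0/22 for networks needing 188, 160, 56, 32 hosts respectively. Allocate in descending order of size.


188 hosts -> /24 (254 usable): 192.168.72.0/24
160 hosts -> /24 (254 usable): 192.168.73.0/24
56 hosts -> /26 (62 usable): 192.168.74.0/26
32 hosts -> /26 (62 usable): 192.168.74.64/26
Allocation: 192.168.72.0/24 (188 hosts, 254 usable); 192.168.73.0/24 (160 hosts, 254 usable); 192.168.74.0/26 (56 hosts, 62 usable); 192.168.74.64/26 (32 hosts, 62 usable)


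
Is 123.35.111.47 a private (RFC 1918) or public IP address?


RFC 1918 private ranges:
  10.0.0.0/8 (10.0.0.0 - 10.255.255.255)
  172.16.0.0/12 (172.16.0.0 - 172.31.255.255)
  192.168.0.0/16 (192.168.0.0 - 192.168.255.255)
Public (not in any RFC 1918 range)


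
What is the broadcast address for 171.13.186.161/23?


Network: 171.13.186.0/23
Host bits = 9
Set all host bits to 1:
Broadcast: 171.13.187.255


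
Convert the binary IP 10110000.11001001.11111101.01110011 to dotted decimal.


10110000 = 176
11001001 = 201
11111101 = 253
01110011 = 115
IP: 176.201.253.115


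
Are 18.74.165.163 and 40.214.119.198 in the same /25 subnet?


Mask: 255.255.255.128
18.74.165.163 AND mask = 18.74.165.128
40.214.119.198 AND mask = 40.214.119.128
No, different subnets (18.74.165.128 vs 40.214.119.128)


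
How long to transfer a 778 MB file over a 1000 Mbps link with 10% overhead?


Effective throughput = 1000 * (1 - 10/100) = 900 Mbps
File size in Mb = 778 * 8 = 6224 Mb
Time = 6224 / 900
Time = 6.9156 seconds


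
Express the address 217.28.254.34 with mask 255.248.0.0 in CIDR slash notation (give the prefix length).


Binary: 11111111.11111000.00000000.00000000
Count leading 1s
Prefix: /13


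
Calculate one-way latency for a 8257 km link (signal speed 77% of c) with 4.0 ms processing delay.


Speed = 0.77 * 3e5 km/s = 231000 km/s
Propagation delay = 8257 / 231000 = 0.0357 s = 35.7446 ms
Processing delay = 4.0 ms
Total one-way latency = 39.7446 ms


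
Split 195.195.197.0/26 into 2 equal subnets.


New prefix = 26 + 1 = 27
Each subnet has 32 addresses
  195.195.197.0/27
  195.195.197.32/27
Subnets: 195.195.197.0/27, 195.195.197.32/27


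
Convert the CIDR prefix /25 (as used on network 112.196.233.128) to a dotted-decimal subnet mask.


/25 means 25 network bits, 7 host bits
Binary: 11111111111111111111111110000000
Mask: 255.255.255.128


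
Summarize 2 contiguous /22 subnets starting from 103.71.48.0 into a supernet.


Original prefix: /22
Number of subnets: 2 = 2^1
New prefix = 22 - 1 = 21
Supernet: 103.71.48.0/21


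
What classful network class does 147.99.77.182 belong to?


First octet: 147
Binary: 10010011
10xxxxxx -> Class B (128-191)
Class B, default mask 255.255.0.0 (/16)


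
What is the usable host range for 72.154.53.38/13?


Network: 72.152.0.0
Broadcast: 72.159.255.255
First usable = network + 1
Last usable = broadcast - 1
Range: 72.152.0.1 to 72.159.255.254


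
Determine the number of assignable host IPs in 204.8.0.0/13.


Host bits = 32 - 13 = 19
Total addresses = 2^19 = 524288
Usable = total - 2 (network and broadcast)
Usable hosts: 524286


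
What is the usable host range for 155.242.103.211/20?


Network: 155.242.96.0
Broadcast: 155.242.111.255
First usable = network + 1
Last usable = broadcast - 1
Range: 155.242.96.1 to 155.242.111.254


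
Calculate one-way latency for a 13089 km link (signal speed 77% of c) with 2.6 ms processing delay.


Speed = 0.77 * 3e5 km/s = 231000 km/s
Propagation delay = 13089 / 231000 = 0.0567 s = 56.6623 ms
Processing delay = 2.6 ms
Total one-way latency = 59.2623 ms


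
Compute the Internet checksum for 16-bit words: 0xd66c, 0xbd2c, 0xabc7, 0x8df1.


Sum all words (with carry folding):
+ 0xd66c = 0xd66c
+ 0xbd2c = 0x9399
+ 0xabc7 = 0x3f61
+ 0x8df1 = 0xcd52
One's complement: ~0xcd52
Checksum = 0x32ad


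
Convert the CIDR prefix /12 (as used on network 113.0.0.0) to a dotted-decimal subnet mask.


/12 means 12 network bits, 20 host bits
Binary: 11111111111100000000000000000000
Mask: 255.240.0.0


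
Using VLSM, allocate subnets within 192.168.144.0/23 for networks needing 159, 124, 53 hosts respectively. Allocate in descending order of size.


159 hosts -> /24 (254 usable): 192.168.144.0/24
124 hosts -> /25 (126 usable): 192.168.145.0/25
53 hosts -> /26 (62 usable): 192.168.145.128/26
Allocation: 192.168.144.0/24 (159 hosts, 254 usable); 192.168.145.0/25 (124 hosts, 126 usable); 192.168.145.128/26 (53 hosts, 62 usable)


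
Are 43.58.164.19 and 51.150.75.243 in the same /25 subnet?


Mask: 255.255.255.128
43.58.164.19 AND mask = 43.58.164.0
51.150.75.243 AND mask = 51.150.75.128
No, different subnets (43.58.164.0 vs 51.150.75.128)


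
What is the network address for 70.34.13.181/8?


IP:   01000110.00100010.00001101.10110101
Mask: 11111111.00000000.00000000.00000000
AND operation:
Net:  01000110.00000000.00000000.00000000
Network: 70.0.0.0/8


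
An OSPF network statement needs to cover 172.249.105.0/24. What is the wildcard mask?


Subnet mask: 255.255.255.0
Wildcard = 255.255.255.255 - subnet mask
255 - 255 = 0
255 - 255 = 0
255 - 255 = 0
255 - 0 = 255
Wildcard: 0.0.0.255


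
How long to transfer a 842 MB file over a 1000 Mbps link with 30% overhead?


Effective throughput = 1000 * (1 - 30/100) = 700 Mbps
File size in Mb = 842 * 8 = 6736 Mb
Time = 6736 / 700
Time = 9.6229 seconds


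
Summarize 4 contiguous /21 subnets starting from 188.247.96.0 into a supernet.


Original prefix: /21
Number of subnets: 4 = 2^2
New prefix = 21 - 2 = 19
Supernet: 188.247.96.0/19


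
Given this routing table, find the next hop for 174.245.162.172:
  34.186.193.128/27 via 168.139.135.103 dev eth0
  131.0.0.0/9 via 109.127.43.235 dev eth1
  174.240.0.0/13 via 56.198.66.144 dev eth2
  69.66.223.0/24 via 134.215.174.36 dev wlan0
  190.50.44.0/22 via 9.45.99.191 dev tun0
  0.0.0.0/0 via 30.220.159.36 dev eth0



Longest prefix match for 174.245.162.172:
  /27 34.186.193.128: no
  /9 131.0.0.0: no
  /13 174.240.0.0: MATCH
  /24 69.66.223.0: no
  /22 190.50.44.0: no
  /0 0.0.0.0: MATCH
Selected: next-hop 56.198.66.144 via eth2 (matched /13)


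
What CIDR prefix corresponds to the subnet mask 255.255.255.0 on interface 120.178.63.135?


Binary: 11111111.11111111.11111111.00000000
Count leading 1s
Prefix: /24


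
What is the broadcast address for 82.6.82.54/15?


Network: 82.6.0.0/15
Host bits = 17
Set all host bits to 1:
Broadcast: 82.7.255.255


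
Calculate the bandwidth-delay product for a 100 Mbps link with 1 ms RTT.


BDP = bandwidth * RTT
= 100 Mbps * 1 ms
= 100 * 1e6 * 1 / 1000 bits
= 100000 bits
= 12500 bytes
= 12.207 KB
BDP = 100000 bits (12500 bytes)


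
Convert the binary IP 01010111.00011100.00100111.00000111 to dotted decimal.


01010111 = 87
00011100 = 28
00100111 = 39
00000111 = 7
IP: 87.28.39.7


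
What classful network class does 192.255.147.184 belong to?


First octet: 192
Binary: 11000000
110xxxxx -> Class C (192-223)
Class C, default mask 255.255.255.0 (/24)


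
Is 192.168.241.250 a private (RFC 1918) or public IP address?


RFC 1918 private ranges:
  10.0.0.0/8 (10.0.0.0 - 10.255.255.255)
  172.16.0.0/12 (172.16.0.0 - 172.31.255.255)
  192.168.0.0/16 (192.168.0.0 - 192.168.255.255)
Private (in 192.168.0.0/16)


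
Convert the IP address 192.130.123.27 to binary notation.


192 = 11000000
130 = 10000010
123 = 01111011
27 = 00011011
Binary: 11000000.10000010.01111011.00011011


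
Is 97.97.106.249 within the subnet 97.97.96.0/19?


Subnet network: 97.97.96.0
Test IP AND mask: 97.97.96.0
Yes, 97.97.106.249 is in 97.97.96.0/19


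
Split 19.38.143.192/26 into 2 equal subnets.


New prefix = 26 + 1 = 27
Each subnet has 32 addresses
  19.38.143.192/27
  19.38.143.224/27
Subnets: 19.38.143.192/27, 19.38.143.224/27


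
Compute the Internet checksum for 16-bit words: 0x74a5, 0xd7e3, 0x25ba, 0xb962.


Sum all words (with carry folding):
+ 0x74a5 = 0x74a5
+ 0xd7e3 = 0x4c89
+ 0x25ba = 0x7243
+ 0xb962 = 0x2ba6
One's complement: ~0x2ba6
Checksum = 0xd459


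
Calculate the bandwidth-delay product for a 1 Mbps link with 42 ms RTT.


BDP = bandwidth * RTT
= 1 Mbps * 42 ms
= 1 * 1e6 * 42 / 1000 bits
= 42000 bits
= 5250 bytes
= 5.127 KB
BDP = 42000 bits (5250 bytes)
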